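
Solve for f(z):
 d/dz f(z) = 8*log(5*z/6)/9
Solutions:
 f(z) = C1 + 8*z*log(z)/9 - 8*z*log(6)/9 - 8*z/9 + 8*z*log(5)/9


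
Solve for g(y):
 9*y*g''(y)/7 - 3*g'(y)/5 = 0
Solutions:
 g(y) = C1 + C2*y^(22/15)


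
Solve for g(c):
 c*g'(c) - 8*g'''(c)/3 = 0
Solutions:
 g(c) = C1 + Integral(C2*airyai(3^(1/3)*c/2) + C3*airybi(3^(1/3)*c/2), c)


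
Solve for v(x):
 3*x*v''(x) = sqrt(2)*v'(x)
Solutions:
 v(x) = C1 + C2*x^(sqrt(2)/3 + 1)


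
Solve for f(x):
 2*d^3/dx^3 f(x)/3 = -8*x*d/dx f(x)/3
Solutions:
 f(x) = C1 + Integral(C2*airyai(-2^(2/3)*x) + C3*airybi(-2^(2/3)*x), x)


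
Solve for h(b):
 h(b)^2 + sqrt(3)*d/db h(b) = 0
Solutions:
 h(b) = 3/(C1 + sqrt(3)*b)


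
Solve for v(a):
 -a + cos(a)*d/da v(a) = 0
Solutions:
 v(a) = C1 + Integral(a/cos(a), a)


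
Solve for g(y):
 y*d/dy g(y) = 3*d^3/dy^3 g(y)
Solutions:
 g(y) = C1 + Integral(C2*airyai(3^(2/3)*y/3) + C3*airybi(3^(2/3)*y/3), y)


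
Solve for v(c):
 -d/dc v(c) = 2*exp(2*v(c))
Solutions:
 v(c) = log(-sqrt(-1/(C1 - 2*c))) - log(2)/2
 v(c) = log(-1/(C1 - 2*c))/2 - log(2)/2


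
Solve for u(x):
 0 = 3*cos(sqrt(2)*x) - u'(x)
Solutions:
 u(x) = C1 + 3*sqrt(2)*sin(sqrt(2)*x)/2


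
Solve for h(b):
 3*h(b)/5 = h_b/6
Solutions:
 h(b) = C1*exp(18*b/5)


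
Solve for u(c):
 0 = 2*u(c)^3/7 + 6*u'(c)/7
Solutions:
 u(c) = -sqrt(6)*sqrt(-1/(C1 - c))/2
 u(c) = sqrt(6)*sqrt(-1/(C1 - c))/2


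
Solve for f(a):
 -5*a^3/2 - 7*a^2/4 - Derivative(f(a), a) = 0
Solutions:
 f(a) = C1 - 5*a^4/8 - 7*a^3/12


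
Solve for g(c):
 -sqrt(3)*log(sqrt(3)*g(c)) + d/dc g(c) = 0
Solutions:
 -2*sqrt(3)*Integral(1/(2*log(_y) + log(3)), (_y, g(c)))/3 = C1 - c


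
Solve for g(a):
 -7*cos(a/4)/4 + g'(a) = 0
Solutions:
 g(a) = C1 + 7*sin(a/4)


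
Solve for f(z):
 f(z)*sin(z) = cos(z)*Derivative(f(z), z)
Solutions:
 f(z) = C1/cos(z)


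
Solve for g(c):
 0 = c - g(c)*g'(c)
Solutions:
 g(c) = -sqrt(C1 + c^2)
 g(c) = sqrt(C1 + c^2)


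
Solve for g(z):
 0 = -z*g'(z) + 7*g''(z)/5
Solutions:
 g(z) = C1 + C2*erfi(sqrt(70)*z/14)


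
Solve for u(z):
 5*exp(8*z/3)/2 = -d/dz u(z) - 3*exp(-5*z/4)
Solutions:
 u(z) = C1 - 15*exp(8*z/3)/16 + 12*exp(-5*z/4)/5


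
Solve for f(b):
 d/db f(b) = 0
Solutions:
 f(b) = C1


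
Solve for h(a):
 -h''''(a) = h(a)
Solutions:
 h(a) = (C1*sin(sqrt(2)*a/2) + C2*cos(sqrt(2)*a/2))*exp(-sqrt(2)*a/2) + (C3*sin(sqrt(2)*a/2) + C4*cos(sqrt(2)*a/2))*exp(sqrt(2)*a/2)


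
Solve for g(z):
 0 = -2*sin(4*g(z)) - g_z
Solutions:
 g(z) = -acos((-C1 - exp(16*z))/(C1 - exp(16*z)))/4 + pi/2
 g(z) = acos((-C1 - exp(16*z))/(C1 - exp(16*z)))/4


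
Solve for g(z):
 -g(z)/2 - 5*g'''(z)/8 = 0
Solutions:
 g(z) = C3*exp(-10^(2/3)*z/5) + (C1*sin(10^(2/3)*sqrt(3)*z/10) + C2*cos(10^(2/3)*sqrt(3)*z/10))*exp(10^(2/3)*z/10)


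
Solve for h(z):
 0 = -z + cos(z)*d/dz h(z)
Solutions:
 h(z) = C1 + Integral(z/cos(z), z)


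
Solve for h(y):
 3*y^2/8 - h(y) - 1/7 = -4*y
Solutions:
 h(y) = 3*y^2/8 + 4*y - 1/7


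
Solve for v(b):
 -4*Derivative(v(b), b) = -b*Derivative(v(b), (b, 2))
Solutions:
 v(b) = C1 + C2*b^5


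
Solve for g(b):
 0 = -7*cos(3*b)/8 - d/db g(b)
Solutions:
 g(b) = C1 - 7*sin(3*b)/24


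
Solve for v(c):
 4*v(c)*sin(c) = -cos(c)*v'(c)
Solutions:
 v(c) = C1*cos(c)^4


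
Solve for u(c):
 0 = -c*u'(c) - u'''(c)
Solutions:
 u(c) = C1 + Integral(C2*airyai(-c) + C3*airybi(-c), c)


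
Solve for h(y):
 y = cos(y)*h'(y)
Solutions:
 h(y) = C1 + Integral(y/cos(y), y)


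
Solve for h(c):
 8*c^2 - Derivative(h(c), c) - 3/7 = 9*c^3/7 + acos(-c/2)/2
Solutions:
 h(c) = C1 - 9*c^4/28 + 8*c^3/3 - c*acos(-c/2)/2 - 3*c/7 - sqrt(4 - c^2)/2


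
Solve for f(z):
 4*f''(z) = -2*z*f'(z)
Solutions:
 f(z) = C1 + C2*erf(z/2)


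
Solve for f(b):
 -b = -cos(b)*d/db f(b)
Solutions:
 f(b) = C1 + Integral(b/cos(b), b)


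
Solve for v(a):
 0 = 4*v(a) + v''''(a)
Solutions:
 v(a) = (C1*sin(a) + C2*cos(a))*exp(-a) + (C3*sin(a) + C4*cos(a))*exp(a)


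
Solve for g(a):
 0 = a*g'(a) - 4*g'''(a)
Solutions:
 g(a) = C1 + Integral(C2*airyai(2^(1/3)*a/2) + C3*airybi(2^(1/3)*a/2), a)


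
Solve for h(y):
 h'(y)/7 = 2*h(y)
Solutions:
 h(y) = C1*exp(14*y)


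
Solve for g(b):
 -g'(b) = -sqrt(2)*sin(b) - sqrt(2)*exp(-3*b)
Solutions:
 g(b) = C1 - sqrt(2)*cos(b) - sqrt(2)*exp(-3*b)/3


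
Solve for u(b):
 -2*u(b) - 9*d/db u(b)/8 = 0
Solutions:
 u(b) = C1*exp(-16*b/9)


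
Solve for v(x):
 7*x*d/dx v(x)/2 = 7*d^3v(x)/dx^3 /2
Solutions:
 v(x) = C1 + Integral(C2*airyai(x) + C3*airybi(x), x)


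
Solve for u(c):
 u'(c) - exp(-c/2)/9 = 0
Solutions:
 u(c) = C1 - 2*exp(-c/2)/9


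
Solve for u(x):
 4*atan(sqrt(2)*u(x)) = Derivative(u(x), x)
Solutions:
 Integral(1/atan(sqrt(2)*_y), (_y, u(x))) = C1 + 4*x


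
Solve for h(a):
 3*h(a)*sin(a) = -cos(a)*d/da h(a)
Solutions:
 h(a) = C1*cos(a)^3


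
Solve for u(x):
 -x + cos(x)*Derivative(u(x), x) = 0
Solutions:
 u(x) = C1 + Integral(x/cos(x), x)


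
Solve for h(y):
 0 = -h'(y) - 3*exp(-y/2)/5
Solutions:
 h(y) = C1 + 6*exp(-y/2)/5


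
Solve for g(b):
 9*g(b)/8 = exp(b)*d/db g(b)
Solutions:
 g(b) = C1*exp(-9*exp(-b)/8)


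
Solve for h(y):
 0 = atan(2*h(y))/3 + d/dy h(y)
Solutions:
 Integral(1/atan(2*_y), (_y, h(y))) = C1 - y/3


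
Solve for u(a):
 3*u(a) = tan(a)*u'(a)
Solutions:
 u(a) = C1*sin(a)^3


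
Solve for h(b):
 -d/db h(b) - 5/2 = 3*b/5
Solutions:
 h(b) = C1 - 3*b^2/10 - 5*b/2


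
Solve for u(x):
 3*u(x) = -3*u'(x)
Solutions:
 u(x) = C1*exp(-x)


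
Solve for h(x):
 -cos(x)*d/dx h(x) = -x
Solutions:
 h(x) = C1 + Integral(x/cos(x), x)


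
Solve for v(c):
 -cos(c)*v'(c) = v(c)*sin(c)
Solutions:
 v(c) = C1*cos(c)


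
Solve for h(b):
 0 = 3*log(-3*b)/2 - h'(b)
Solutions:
 h(b) = C1 + 3*b*log(-b)/2 + 3*b*(-1 + log(3))/2


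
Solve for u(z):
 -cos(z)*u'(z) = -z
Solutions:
 u(z) = C1 + Integral(z/cos(z), z)


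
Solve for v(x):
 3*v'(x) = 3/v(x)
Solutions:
 v(x) = -sqrt(C1 + 2*x)
 v(x) = sqrt(C1 + 2*x)


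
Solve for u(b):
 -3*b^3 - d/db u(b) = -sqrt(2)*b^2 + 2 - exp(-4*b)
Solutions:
 u(b) = C1 - 3*b^4/4 + sqrt(2)*b^3/3 - 2*b - exp(-4*b)/4


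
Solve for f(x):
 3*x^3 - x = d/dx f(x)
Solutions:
 f(x) = C1 + 3*x^4/4 - x^2/2


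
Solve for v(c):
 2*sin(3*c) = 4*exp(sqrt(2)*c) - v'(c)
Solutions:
 v(c) = C1 + 2*sqrt(2)*exp(sqrt(2)*c) + 2*cos(3*c)/3


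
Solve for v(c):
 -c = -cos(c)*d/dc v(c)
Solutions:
 v(c) = C1 + Integral(c/cos(c), c)


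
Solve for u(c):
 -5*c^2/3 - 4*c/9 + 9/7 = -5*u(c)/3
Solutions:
 u(c) = c^2 + 4*c/15 - 27/35


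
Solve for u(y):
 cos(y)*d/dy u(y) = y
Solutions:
 u(y) = C1 + Integral(y/cos(y), y)


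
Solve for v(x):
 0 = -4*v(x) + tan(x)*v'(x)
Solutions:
 v(x) = C1*sin(x)^4


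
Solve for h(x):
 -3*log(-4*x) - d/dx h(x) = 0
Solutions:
 h(x) = C1 - 3*x*log(-x) + 3*x*(1 - 2*log(2))


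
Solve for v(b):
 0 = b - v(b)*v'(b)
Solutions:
 v(b) = -sqrt(C1 + b^2)
 v(b) = sqrt(C1 + b^2)


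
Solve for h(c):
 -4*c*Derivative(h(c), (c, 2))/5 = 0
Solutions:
 h(c) = C1 + C2*c


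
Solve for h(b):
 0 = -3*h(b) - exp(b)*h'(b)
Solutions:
 h(b) = C1*exp(3*exp(-b))


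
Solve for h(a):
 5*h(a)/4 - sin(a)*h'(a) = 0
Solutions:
 h(a) = C1*(cos(a) - 1)^(5/8)/(cos(a) + 1)^(5/8)


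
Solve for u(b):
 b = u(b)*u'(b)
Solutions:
 u(b) = -sqrt(C1 + b^2)
 u(b) = sqrt(C1 + b^2)


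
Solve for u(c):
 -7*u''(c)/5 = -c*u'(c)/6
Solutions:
 u(c) = C1 + C2*erfi(sqrt(105)*c/42)


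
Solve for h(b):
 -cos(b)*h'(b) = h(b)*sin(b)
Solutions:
 h(b) = C1*cos(b)


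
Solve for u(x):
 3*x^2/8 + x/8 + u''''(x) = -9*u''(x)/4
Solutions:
 u(x) = C1 + C2*x + C3*sin(3*x/2) + C4*cos(3*x/2) - x^4/72 - x^3/108 + 2*x^2/27


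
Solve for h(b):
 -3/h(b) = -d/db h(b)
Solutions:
 h(b) = -sqrt(C1 + 6*b)
 h(b) = sqrt(C1 + 6*b)


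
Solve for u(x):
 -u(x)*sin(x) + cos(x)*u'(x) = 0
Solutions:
 u(x) = C1/cos(x)


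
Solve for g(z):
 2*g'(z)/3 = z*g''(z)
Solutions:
 g(z) = C1 + C2*z^(5/3)


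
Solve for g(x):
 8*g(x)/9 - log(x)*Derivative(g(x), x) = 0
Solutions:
 g(x) = C1*exp(8*li(x)/9)


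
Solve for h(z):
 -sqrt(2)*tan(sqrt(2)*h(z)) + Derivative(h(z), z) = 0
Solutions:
 h(z) = sqrt(2)*(pi - asin(C1*exp(2*z)))/2
 h(z) = sqrt(2)*asin(C1*exp(2*z))/2


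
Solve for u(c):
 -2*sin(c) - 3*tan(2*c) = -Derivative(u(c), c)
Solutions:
 u(c) = C1 - 3*log(cos(2*c))/2 - 2*cos(c)


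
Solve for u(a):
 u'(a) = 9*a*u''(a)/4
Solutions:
 u(a) = C1 + C2*a^(13/9)


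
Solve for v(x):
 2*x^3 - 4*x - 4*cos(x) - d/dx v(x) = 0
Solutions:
 v(x) = C1 + x^4/2 - 2*x^2 - 4*sin(x)


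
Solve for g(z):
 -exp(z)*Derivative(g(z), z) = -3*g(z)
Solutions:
 g(z) = C1*exp(-3*exp(-z))


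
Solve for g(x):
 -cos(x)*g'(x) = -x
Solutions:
 g(x) = C1 + Integral(x/cos(x), x)


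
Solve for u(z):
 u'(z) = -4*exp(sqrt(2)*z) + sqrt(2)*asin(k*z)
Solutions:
 u(z) = C1 + sqrt(2)*Piecewise((z*asin(k*z) + sqrt(-k^2*z^2 + 1)/k, Ne(k, 0)), (0, True)) - 2*sqrt(2)*exp(sqrt(2)*z)


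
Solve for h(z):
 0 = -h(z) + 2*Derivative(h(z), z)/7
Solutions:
 h(z) = C1*exp(7*z/2)


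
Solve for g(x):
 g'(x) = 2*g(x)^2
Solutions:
 g(x) = -1/(C1 + 2*x)


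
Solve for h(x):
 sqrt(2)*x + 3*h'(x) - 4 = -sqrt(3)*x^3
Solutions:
 h(x) = C1 - sqrt(3)*x^4/12 - sqrt(2)*x^2/6 + 4*x/3


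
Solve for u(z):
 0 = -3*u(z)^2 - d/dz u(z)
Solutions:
 u(z) = 1/(C1 + 3*z)


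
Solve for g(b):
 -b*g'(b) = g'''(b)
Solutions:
 g(b) = C1 + Integral(C2*airyai(-b) + C3*airybi(-b), b)


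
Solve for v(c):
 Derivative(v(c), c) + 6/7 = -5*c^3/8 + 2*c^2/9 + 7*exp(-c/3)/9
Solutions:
 v(c) = C1 - 5*c^4/32 + 2*c^3/27 - 6*c/7 - 7*exp(-c/3)/3


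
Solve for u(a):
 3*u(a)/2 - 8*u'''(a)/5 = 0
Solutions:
 u(a) = C3*exp(15^(1/3)*2^(2/3)*a/4) + (C1*sin(2^(2/3)*3^(5/6)*5^(1/3)*a/8) + C2*cos(2^(2/3)*3^(5/6)*5^(1/3)*a/8))*exp(-15^(1/3)*2^(2/3)*a/8)


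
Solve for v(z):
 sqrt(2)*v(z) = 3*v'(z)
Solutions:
 v(z) = C1*exp(sqrt(2)*z/3)


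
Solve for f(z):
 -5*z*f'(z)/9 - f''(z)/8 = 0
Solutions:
 f(z) = C1 + C2*erf(2*sqrt(5)*z/3)


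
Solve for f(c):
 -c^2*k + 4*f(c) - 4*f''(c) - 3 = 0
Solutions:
 f(c) = C1*exp(-c) + C2*exp(c) + c^2*k/4 + k/2 + 3/4


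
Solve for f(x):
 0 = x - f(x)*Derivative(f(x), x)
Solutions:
 f(x) = -sqrt(C1 + x^2)
 f(x) = sqrt(C1 + x^2)


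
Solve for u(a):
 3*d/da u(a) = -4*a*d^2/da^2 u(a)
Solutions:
 u(a) = C1 + C2*a^(1/4)


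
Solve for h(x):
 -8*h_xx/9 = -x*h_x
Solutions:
 h(x) = C1 + C2*erfi(3*x/4)


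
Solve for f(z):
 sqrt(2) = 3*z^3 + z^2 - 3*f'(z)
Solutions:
 f(z) = C1 + z^4/4 + z^3/9 - sqrt(2)*z/3


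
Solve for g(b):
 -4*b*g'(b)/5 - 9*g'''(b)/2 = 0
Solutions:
 g(b) = C1 + Integral(C2*airyai(-2*75^(1/3)*b/15) + C3*airybi(-2*75^(1/3)*b/15), b)


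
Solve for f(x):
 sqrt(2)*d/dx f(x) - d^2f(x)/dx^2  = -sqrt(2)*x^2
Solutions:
 f(x) = C1 + C2*exp(sqrt(2)*x) - x^3/3 - sqrt(2)*x^2/2 - x


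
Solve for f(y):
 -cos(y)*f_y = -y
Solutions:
 f(y) = C1 + Integral(y/cos(y), y)


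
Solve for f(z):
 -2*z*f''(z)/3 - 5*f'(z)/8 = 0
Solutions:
 f(z) = C1 + C2*z^(1/16)


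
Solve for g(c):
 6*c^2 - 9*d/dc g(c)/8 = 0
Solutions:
 g(c) = C1 + 16*c^3/9


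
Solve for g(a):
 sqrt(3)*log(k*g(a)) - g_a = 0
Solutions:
 li(k*g(a))/k = C1 + sqrt(3)*a


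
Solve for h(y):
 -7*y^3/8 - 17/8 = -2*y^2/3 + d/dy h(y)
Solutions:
 h(y) = C1 - 7*y^4/32 + 2*y^3/9 - 17*y/8


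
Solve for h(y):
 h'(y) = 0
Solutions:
 h(y) = C1


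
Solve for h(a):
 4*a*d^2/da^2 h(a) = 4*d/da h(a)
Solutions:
 h(a) = C1 + C2*a^2


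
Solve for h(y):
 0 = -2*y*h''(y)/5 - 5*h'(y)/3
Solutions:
 h(y) = C1 + C2/y^(19/6)


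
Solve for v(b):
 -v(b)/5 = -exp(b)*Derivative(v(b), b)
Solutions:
 v(b) = C1*exp(-exp(-b)/5)


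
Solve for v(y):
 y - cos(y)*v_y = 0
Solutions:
 v(y) = C1 + Integral(y/cos(y), y)


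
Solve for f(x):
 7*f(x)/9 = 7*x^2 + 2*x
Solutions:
 f(x) = 9*x*(7*x + 2)/7


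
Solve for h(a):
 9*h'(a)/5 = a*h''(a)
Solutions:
 h(a) = C1 + C2*a^(14/5)


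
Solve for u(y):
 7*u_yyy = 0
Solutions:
 u(y) = C1 + C2*y + C3*y^2


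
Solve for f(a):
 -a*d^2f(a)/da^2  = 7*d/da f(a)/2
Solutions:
 f(a) = C1 + C2/a^(5/2)


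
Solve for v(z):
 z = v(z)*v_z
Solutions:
 v(z) = -sqrt(C1 + z^2)
 v(z) = sqrt(C1 + z^2)


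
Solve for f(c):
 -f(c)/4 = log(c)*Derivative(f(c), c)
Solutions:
 f(c) = C1*exp(-li(c)/4)


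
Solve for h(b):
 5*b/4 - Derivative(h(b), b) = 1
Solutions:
 h(b) = C1 + 5*b^2/8 - b


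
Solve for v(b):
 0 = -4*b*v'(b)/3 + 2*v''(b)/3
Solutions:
 v(b) = C1 + C2*erfi(b)


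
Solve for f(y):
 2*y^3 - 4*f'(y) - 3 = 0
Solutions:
 f(y) = C1 + y^4/8 - 3*y/4


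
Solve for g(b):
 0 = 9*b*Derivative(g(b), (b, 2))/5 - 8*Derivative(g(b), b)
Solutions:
 g(b) = C1 + C2*b^(49/9)


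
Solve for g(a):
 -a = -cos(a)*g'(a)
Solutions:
 g(a) = C1 + Integral(a/cos(a), a)


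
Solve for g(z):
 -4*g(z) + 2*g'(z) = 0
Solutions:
 g(z) = C1*exp(2*z)


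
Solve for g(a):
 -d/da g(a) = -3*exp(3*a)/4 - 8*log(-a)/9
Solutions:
 g(a) = C1 + 8*a*log(-a)/9 - 8*a/9 + exp(3*a)/4


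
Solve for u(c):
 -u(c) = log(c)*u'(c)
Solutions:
 u(c) = C1*exp(-li(c))


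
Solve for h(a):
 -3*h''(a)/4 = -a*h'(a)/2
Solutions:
 h(a) = C1 + C2*erfi(sqrt(3)*a/3)


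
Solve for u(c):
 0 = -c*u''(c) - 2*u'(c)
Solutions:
 u(c) = C1 + C2/c


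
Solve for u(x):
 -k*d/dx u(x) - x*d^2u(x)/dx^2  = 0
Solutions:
 u(x) = C1 + x^(1 - re(k))*(C2*sin(log(x)*Abs(im(k))) + C3*cos(log(x)*im(k)))


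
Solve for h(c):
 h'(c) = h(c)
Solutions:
 h(c) = C1*exp(c)


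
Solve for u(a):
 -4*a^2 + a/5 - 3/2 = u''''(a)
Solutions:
 u(a) = C1 + C2*a + C3*a^2 + C4*a^3 - a^6/90 + a^5/600 - a^4/16


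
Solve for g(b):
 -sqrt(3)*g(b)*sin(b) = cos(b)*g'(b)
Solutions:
 g(b) = C1*cos(b)^(sqrt(3))


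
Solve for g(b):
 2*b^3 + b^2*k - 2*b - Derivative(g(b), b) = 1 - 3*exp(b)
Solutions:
 g(b) = C1 + b^4/2 + b^3*k/3 - b^2 - b + 3*exp(b)


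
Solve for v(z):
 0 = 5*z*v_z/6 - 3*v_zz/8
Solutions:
 v(z) = C1 + C2*erfi(sqrt(10)*z/3)


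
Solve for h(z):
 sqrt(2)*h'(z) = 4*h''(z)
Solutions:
 h(z) = C1 + C2*exp(sqrt(2)*z/4)


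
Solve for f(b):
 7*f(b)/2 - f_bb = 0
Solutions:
 f(b) = C1*exp(-sqrt(14)*b/2) + C2*exp(sqrt(14)*b/2)


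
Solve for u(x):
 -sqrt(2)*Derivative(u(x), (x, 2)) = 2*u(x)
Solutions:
 u(x) = C1*sin(2^(1/4)*x) + C2*cos(2^(1/4)*x)


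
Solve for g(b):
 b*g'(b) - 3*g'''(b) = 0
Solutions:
 g(b) = C1 + Integral(C2*airyai(3^(2/3)*b/3) + C3*airybi(3^(2/3)*b/3), b)


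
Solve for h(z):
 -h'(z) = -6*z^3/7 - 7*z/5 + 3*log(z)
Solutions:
 h(z) = C1 + 3*z^4/14 + 7*z^2/10 - 3*z*log(z) + 3*z


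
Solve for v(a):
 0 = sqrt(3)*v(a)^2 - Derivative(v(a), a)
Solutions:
 v(a) = -1/(C1 + sqrt(3)*a)


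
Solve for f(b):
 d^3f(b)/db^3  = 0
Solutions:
 f(b) = C1 + C2*b + C3*b^2


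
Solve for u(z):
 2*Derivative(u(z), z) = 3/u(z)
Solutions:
 u(z) = -sqrt(C1 + 3*z)
 u(z) = sqrt(C1 + 3*z)


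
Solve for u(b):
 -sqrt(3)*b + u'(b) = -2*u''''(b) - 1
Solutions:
 u(b) = C1 + C4*exp(-2^(2/3)*b/2) + sqrt(3)*b^2/2 - b + (C2*sin(2^(2/3)*sqrt(3)*b/4) + C3*cos(2^(2/3)*sqrt(3)*b/4))*exp(2^(2/3)*b/4)


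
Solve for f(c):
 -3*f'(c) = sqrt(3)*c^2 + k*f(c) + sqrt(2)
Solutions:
 f(c) = C1*exp(-c*k/3) - sqrt(3)*c^2/k + 6*sqrt(3)*c/k^2 - sqrt(2)/k - 18*sqrt(3)/k^3


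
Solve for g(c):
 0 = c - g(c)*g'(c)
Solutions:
 g(c) = -sqrt(C1 + c^2)
 g(c) = sqrt(C1 + c^2)


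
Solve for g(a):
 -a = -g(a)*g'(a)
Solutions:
 g(a) = -sqrt(C1 + a^2)
 g(a) = sqrt(C1 + a^2)


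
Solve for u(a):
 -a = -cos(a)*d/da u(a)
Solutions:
 u(a) = C1 + Integral(a/cos(a), a)


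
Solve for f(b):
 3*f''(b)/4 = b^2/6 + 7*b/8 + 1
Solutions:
 f(b) = C1 + C2*b + b^4/54 + 7*b^3/36 + 2*b^2/3


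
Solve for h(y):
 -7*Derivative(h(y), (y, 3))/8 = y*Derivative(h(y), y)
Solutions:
 h(y) = C1 + Integral(C2*airyai(-2*7^(2/3)*y/7) + C3*airybi(-2*7^(2/3)*y/7), y)


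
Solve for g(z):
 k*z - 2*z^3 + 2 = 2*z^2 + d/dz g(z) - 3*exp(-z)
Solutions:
 g(z) = C1 + k*z^2/2 - z^4/2 - 2*z^3/3 + 2*z - 3*exp(-z)


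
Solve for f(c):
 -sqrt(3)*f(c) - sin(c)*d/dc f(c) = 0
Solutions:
 f(c) = C1*(cos(c) + 1)^(sqrt(3)/2)/(cos(c) - 1)^(sqrt(3)/2)


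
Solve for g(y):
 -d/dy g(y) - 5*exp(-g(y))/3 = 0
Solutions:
 g(y) = log(C1 - 5*y/3)


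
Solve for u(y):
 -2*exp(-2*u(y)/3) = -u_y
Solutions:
 u(y) = 3*log(-sqrt(C1 + 2*y)) - 3*log(3) + 3*log(6)/2
 u(y) = 3*log(C1 + 2*y)/2 - 3*log(3) + 3*log(6)/2


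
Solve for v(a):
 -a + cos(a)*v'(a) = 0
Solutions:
 v(a) = C1 + Integral(a/cos(a), a)


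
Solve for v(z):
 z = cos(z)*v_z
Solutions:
 v(z) = C1 + Integral(z/cos(z), z)


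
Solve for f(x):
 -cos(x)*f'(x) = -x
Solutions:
 f(x) = C1 + Integral(x/cos(x), x)


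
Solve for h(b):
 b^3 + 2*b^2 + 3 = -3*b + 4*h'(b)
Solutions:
 h(b) = C1 + b^4/16 + b^3/6 + 3*b^2/8 + 3*b/4


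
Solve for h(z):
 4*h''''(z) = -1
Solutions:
 h(z) = C1 + C2*z + C3*z^2 + C4*z^3 - z^4/96


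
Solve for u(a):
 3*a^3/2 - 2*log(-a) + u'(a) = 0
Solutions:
 u(a) = C1 - 3*a^4/8 + 2*a*log(-a) - 2*a


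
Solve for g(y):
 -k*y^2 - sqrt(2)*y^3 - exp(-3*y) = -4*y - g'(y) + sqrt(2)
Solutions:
 g(y) = C1 + k*y^3/3 + sqrt(2)*y^4/4 - 2*y^2 + sqrt(2)*y - exp(-3*y)/3


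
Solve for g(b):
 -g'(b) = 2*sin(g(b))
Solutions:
 g(b) = -acos((-C1 - exp(4*b))/(C1 - exp(4*b))) + 2*pi
 g(b) = acos((-C1 - exp(4*b))/(C1 - exp(4*b)))


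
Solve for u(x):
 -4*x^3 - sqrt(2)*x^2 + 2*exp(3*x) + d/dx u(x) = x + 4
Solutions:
 u(x) = C1 + x^4 + sqrt(2)*x^3/3 + x^2/2 + 4*x - 2*exp(3*x)/3


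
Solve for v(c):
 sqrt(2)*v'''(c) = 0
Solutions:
 v(c) = C1 + C2*c + C3*c^2


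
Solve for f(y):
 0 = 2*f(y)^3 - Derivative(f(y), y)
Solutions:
 f(y) = -sqrt(2)*sqrt(-1/(C1 + 2*y))/2
 f(y) = sqrt(2)*sqrt(-1/(C1 + 2*y))/2


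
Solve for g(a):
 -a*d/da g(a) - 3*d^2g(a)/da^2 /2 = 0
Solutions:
 g(a) = C1 + C2*erf(sqrt(3)*a/3)


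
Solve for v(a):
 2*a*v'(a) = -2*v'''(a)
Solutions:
 v(a) = C1 + Integral(C2*airyai(-a) + C3*airybi(-a), a)


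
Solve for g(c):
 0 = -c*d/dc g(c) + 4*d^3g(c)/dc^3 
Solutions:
 g(c) = C1 + Integral(C2*airyai(2^(1/3)*c/2) + C3*airybi(2^(1/3)*c/2), c)


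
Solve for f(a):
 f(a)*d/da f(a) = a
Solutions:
 f(a) = -sqrt(C1 + a^2)
 f(a) = sqrt(C1 + a^2)


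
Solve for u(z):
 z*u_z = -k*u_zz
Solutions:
 u(z) = C1 + C2*sqrt(k)*erf(sqrt(2)*z*sqrt(1/k)/2)


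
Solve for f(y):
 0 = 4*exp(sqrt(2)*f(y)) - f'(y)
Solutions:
 f(y) = sqrt(2)*(2*log(-1/(C1 + 4*y)) - log(2))/4


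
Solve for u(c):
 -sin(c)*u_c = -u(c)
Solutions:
 u(c) = C1*sqrt(cos(c) - 1)/sqrt(cos(c) + 1)


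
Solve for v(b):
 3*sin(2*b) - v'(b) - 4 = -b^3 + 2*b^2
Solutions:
 v(b) = C1 + b^4/4 - 2*b^3/3 - 4*b - 3*cos(2*b)/2


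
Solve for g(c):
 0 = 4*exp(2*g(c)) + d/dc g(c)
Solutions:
 g(c) = log(-sqrt(-1/(C1 - 4*c))) - log(2)/2
 g(c) = log(-1/(C1 - 4*c))/2 - log(2)/2


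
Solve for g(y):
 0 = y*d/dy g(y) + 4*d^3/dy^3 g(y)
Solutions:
 g(y) = C1 + Integral(C2*airyai(-2^(1/3)*y/2) + C3*airybi(-2^(1/3)*y/2), y)


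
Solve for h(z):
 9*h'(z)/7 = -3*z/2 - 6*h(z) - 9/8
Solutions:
 h(z) = C1*exp(-14*z/3) - z/4 - 15/112


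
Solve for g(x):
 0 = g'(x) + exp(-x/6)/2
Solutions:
 g(x) = C1 + 3*exp(-x/6)


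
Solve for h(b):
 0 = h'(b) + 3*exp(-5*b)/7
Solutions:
 h(b) = C1 + 3*exp(-5*b)/35


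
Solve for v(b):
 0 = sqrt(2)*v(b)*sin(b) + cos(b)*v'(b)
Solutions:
 v(b) = C1*cos(b)^(sqrt(2))


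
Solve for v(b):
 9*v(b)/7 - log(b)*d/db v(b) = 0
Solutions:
 v(b) = C1*exp(9*li(b)/7)


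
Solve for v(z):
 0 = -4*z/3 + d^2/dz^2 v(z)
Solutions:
 v(z) = C1 + C2*z + 2*z^3/9


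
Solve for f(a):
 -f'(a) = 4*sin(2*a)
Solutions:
 f(a) = C1 + 2*cos(2*a)


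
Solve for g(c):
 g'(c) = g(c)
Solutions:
 g(c) = C1*exp(c)


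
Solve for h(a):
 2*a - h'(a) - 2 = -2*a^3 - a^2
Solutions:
 h(a) = C1 + a^4/2 + a^3/3 + a^2 - 2*a


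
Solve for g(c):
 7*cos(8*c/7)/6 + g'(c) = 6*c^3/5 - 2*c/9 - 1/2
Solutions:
 g(c) = C1 + 3*c^4/10 - c^2/9 - c/2 - 49*sin(8*c/7)/48


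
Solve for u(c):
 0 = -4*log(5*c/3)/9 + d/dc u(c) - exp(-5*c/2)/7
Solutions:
 u(c) = C1 + 4*c*log(c)/9 + 4*c*(-log(3) - 1 + log(5))/9 - 2*exp(-5*c/2)/35


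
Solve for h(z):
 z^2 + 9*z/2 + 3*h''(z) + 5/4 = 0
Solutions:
 h(z) = C1 + C2*z - z^4/36 - z^3/4 - 5*z^2/24


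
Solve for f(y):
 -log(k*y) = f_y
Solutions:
 f(y) = C1 - y*log(k*y) + y


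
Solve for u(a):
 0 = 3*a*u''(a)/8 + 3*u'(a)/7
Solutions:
 u(a) = C1 + C2/a^(1/7)


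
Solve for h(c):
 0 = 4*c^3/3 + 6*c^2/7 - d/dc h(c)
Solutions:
 h(c) = C1 + c^4/3 + 2*c^3/7


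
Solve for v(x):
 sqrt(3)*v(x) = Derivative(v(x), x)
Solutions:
 v(x) = C1*exp(sqrt(3)*x)


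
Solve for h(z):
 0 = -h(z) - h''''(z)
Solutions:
 h(z) = (C1*sin(sqrt(2)*z/2) + C2*cos(sqrt(2)*z/2))*exp(-sqrt(2)*z/2) + (C3*sin(sqrt(2)*z/2) + C4*cos(sqrt(2)*z/2))*exp(sqrt(2)*z/2)


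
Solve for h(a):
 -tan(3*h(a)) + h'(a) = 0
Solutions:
 h(a) = -asin(C1*exp(3*a))/3 + pi/3
 h(a) = asin(C1*exp(3*a))/3


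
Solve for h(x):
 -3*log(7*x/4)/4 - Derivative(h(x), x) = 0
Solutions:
 h(x) = C1 - 3*x*log(x)/4 - 3*x*log(7)/4 + 3*x/4 + 3*x*log(2)/2


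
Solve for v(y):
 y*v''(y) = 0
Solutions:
 v(y) = C1 + C2*y


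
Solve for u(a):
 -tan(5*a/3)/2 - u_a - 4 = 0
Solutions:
 u(a) = C1 - 4*a + 3*log(cos(5*a/3))/10


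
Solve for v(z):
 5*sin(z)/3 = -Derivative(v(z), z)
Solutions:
 v(z) = C1 + 5*cos(z)/3


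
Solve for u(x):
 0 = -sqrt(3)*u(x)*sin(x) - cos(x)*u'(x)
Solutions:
 u(x) = C1*cos(x)^(sqrt(3))


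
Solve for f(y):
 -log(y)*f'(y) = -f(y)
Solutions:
 f(y) = C1*exp(li(y))


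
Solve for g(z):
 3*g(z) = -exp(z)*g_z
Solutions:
 g(z) = C1*exp(3*exp(-z))


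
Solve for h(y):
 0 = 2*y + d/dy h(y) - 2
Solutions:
 h(y) = C1 - y^2 + 2*y


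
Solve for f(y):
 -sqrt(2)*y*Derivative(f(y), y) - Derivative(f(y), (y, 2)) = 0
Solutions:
 f(y) = C1 + C2*erf(2^(3/4)*y/2)


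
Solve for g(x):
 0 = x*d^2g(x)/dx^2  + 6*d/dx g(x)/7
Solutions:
 g(x) = C1 + C2*x^(1/7)


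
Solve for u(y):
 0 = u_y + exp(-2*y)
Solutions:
 u(y) = C1 + exp(-2*y)/2


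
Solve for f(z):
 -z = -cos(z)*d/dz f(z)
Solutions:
 f(z) = C1 + Integral(z/cos(z), z)


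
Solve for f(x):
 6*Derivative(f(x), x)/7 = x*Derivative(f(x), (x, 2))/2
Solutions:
 f(x) = C1 + C2*x^(19/7)


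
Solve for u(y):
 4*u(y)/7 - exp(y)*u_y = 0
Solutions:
 u(y) = C1*exp(-4*exp(-y)/7)


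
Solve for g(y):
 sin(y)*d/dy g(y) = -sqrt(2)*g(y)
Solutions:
 g(y) = C1*(cos(y) + 1)^(sqrt(2)/2)/(cos(y) - 1)^(sqrt(2)/2)


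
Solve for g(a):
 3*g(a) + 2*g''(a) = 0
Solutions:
 g(a) = C1*sin(sqrt(6)*a/2) + C2*cos(sqrt(6)*a/2)


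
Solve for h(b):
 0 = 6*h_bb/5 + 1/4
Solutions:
 h(b) = C1 + C2*b - 5*b^2/48


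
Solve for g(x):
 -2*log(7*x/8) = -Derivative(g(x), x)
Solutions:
 g(x) = C1 + 2*x*log(x) - 2*x + x*log(49/64)


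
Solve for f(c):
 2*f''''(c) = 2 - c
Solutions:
 f(c) = C1 + C2*c + C3*c^2 + C4*c^3 - c^5/240 + c^4/24


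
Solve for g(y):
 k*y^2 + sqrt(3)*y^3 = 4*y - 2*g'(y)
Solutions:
 g(y) = C1 - k*y^3/6 - sqrt(3)*y^4/8 + y^2


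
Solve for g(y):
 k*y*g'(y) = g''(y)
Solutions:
 g(y) = Piecewise((-sqrt(2)*sqrt(pi)*C1*erf(sqrt(2)*y*sqrt(-k)/2)/(2*sqrt(-k)) - C2, (k > 0) | (k < 0)), (-C1*y - C2, True))


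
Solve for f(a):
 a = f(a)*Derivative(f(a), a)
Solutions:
 f(a) = -sqrt(C1 + a^2)
 f(a) = sqrt(C1 + a^2)


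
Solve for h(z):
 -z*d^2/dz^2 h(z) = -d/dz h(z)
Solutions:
 h(z) = C1 + C2*z^2


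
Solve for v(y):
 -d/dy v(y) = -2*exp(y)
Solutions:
 v(y) = C1 + 2*exp(y)


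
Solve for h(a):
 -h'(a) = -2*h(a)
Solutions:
 h(a) = C1*exp(2*a)


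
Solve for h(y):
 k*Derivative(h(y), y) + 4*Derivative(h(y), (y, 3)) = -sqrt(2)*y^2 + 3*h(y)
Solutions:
 h(y) = C1*exp(y*(-k/((-3^(1/3) + 3^(5/6)*I)*(sqrt(3)*sqrt(k^3 + 243) + 27)^(1/3)) - 3^(1/3)*(sqrt(3)*sqrt(k^3 + 243) + 27)^(1/3)/12 + 3^(5/6)*I*(sqrt(3)*sqrt(k^3 + 243) + 27)^(1/3)/12)) + C2*exp(y*(k/((3^(1/3) + 3^(5/6)*I)*(sqrt(3)*sqrt(k^3 + 243) + 27)^(1/3)) - 3^(1/3)*(sqrt(3)*sqrt(k^3 + 243) + 27)^(1/3)/12 - 3^(5/6)*I*(sqrt(3)*sqrt(k^3 + 243) + 27)^(1/3)/12)) + C3*exp(3^(1/3)*y*(-3^(1/3)*k/(sqrt(3)*sqrt(k^3 + 243) + 27)^(1/3) + (sqrt(3)*sqrt(k^3 + 243) + 27)^(1/3))/6) + 2*sqrt(2)*k^2/27 + 2*sqrt(2)*k*y/9 + sqrt(2)*y^2/3


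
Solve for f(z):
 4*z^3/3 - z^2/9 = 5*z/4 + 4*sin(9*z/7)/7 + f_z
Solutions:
 f(z) = C1 + z^4/3 - z^3/27 - 5*z^2/8 + 4*cos(9*z/7)/9


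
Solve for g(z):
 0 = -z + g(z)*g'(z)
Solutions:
 g(z) = -sqrt(C1 + z^2)
 g(z) = sqrt(C1 + z^2)


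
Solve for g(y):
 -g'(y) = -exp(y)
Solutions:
 g(y) = C1 + exp(y)


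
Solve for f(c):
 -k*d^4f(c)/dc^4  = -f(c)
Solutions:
 f(c) = C1*exp(-c*(1/k)^(1/4)) + C2*exp(c*(1/k)^(1/4)) + C3*exp(-I*c*(1/k)^(1/4)) + C4*exp(I*c*(1/k)^(1/4))


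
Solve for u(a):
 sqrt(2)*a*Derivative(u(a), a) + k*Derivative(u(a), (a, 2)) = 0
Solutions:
 u(a) = C1 + C2*sqrt(k)*erf(2^(3/4)*a*sqrt(1/k)/2)


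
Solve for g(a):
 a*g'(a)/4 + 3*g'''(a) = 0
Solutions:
 g(a) = C1 + Integral(C2*airyai(-18^(1/3)*a/6) + C3*airybi(-18^(1/3)*a/6), a)


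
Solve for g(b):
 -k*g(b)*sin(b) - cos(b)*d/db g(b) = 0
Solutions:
 g(b) = C1*exp(k*log(cos(b)))


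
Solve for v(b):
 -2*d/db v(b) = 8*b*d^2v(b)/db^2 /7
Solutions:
 v(b) = C1 + C2/b^(3/4)


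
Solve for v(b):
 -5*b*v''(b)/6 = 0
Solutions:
 v(b) = C1 + C2*b


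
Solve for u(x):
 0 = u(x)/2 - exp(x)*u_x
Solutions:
 u(x) = C1*exp(-exp(-x)/2)


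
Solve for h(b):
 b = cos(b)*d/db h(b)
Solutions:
 h(b) = C1 + Integral(b/cos(b), b)


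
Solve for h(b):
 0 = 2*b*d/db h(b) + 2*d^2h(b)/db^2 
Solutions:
 h(b) = C1 + C2*erf(sqrt(2)*b/2)


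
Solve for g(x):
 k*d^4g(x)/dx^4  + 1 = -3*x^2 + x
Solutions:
 g(x) = C1 + C2*x + C3*x^2 + C4*x^3 - x^6/(120*k) + x^5/(120*k) - x^4/(24*k)


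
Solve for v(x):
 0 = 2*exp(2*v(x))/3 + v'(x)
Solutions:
 v(x) = log(-sqrt(1/(C1 + 2*x))) - log(2) + log(6)/2
 v(x) = log(1/(C1 + 2*x))/2 - log(2) + log(6)/2


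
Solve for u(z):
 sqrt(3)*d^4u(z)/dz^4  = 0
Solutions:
 u(z) = C1 + C2*z + C3*z^2 + C4*z^3


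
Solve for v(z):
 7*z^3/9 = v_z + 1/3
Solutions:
 v(z) = C1 + 7*z^4/36 - z/3


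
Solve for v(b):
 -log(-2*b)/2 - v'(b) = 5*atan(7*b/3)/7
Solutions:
 v(b) = C1 - b*log(-b)/2 - 5*b*atan(7*b/3)/7 - b*log(2)/2 + b/2 + 15*log(49*b^2 + 9)/98


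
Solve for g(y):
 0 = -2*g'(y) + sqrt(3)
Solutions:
 g(y) = C1 + sqrt(3)*y/2


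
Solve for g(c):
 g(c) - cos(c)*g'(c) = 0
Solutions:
 g(c) = C1*sqrt(sin(c) + 1)/sqrt(sin(c) - 1)


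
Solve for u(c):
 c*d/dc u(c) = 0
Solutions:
 u(c) = C1


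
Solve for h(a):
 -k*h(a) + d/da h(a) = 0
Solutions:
 h(a) = C1*exp(a*k)


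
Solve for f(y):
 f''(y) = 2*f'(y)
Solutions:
 f(y) = C1 + C2*exp(2*y)


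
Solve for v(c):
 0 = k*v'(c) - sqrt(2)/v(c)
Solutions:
 v(c) = -sqrt(C1 + 2*sqrt(2)*c/k)
 v(c) = sqrt(C1 + 2*sqrt(2)*c/k)


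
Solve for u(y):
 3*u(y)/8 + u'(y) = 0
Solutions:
 u(y) = C1*exp(-3*y/8)


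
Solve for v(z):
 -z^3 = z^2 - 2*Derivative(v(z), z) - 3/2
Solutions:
 v(z) = C1 + z^4/8 + z^3/6 - 3*z/4


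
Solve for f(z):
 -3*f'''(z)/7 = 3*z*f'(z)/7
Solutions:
 f(z) = C1 + Integral(C2*airyai(-z) + C3*airybi(-z), z)


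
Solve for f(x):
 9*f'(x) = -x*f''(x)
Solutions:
 f(x) = C1 + C2/x^8


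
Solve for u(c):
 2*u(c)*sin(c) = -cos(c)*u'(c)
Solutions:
 u(c) = C1*cos(c)^2


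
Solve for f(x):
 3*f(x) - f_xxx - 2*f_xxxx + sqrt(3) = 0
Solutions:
 f(x) = C1*exp(x*(-2 - 1/(4 + sqrt(17))^(1/3) + (4 + sqrt(17))^(1/3))/4)*sin(sqrt(3)*x*((4 + sqrt(17))^(-1/3) + (4 + sqrt(17))^(1/3))/4) + C2*exp(x*(-2 - 1/(4 + sqrt(17))^(1/3) + (4 + sqrt(17))^(1/3))/4)*cos(sqrt(3)*x*((4 + sqrt(17))^(-1/3) + (4 + sqrt(17))^(1/3))/4) + C3*exp(x) + C4*exp(x*(-(4 + sqrt(17))^(1/3) - 1 + (4 + sqrt(17))^(-1/3))/2) - sqrt(3)/3


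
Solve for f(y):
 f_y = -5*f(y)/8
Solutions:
 f(y) = C1*exp(-5*y/8)


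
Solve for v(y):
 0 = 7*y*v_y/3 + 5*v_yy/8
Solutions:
 v(y) = C1 + C2*erf(2*sqrt(105)*y/15)


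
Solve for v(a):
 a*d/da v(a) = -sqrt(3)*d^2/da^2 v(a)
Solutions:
 v(a) = C1 + C2*erf(sqrt(2)*3^(3/4)*a/6)


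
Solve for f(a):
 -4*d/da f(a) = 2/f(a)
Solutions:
 f(a) = -sqrt(C1 - a)
 f(a) = sqrt(C1 - a)


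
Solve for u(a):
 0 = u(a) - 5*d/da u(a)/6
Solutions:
 u(a) = C1*exp(6*a/5)


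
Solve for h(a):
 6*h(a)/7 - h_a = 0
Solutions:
 h(a) = C1*exp(6*a/7)


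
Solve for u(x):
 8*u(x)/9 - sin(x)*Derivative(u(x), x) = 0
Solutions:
 u(x) = C1*(cos(x) - 1)^(4/9)/(cos(x) + 1)^(4/9)


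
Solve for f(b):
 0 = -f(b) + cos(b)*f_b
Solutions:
 f(b) = C1*sqrt(sin(b) + 1)/sqrt(sin(b) - 1)


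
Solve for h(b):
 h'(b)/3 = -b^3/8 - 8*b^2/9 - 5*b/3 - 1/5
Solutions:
 h(b) = C1 - 3*b^4/32 - 8*b^3/9 - 5*b^2/2 - 3*b/5


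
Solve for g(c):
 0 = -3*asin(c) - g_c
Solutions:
 g(c) = C1 - 3*c*asin(c) - 3*sqrt(1 - c^2)


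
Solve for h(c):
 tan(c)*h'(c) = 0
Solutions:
 h(c) = C1


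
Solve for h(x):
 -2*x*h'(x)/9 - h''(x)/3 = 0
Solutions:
 h(x) = C1 + C2*erf(sqrt(3)*x/3)


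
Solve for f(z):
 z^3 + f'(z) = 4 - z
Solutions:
 f(z) = C1 - z^4/4 - z^2/2 + 4*z


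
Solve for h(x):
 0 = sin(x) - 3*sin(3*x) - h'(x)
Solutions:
 h(x) = C1 - cos(x) + cos(3*x)


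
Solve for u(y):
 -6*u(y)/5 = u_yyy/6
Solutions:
 u(y) = C3*exp(-30^(2/3)*y/5) + (C1*sin(3*10^(2/3)*3^(1/6)*y/10) + C2*cos(3*10^(2/3)*3^(1/6)*y/10))*exp(30^(2/3)*y/10)


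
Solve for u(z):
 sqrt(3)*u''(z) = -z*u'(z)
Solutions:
 u(z) = C1 + C2*erf(sqrt(2)*3^(3/4)*z/6)


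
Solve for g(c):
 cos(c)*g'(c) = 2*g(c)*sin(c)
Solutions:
 g(c) = C1/cos(c)^2


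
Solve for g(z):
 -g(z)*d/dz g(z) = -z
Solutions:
 g(z) = -sqrt(C1 + z^2)
 g(z) = sqrt(C1 + z^2)


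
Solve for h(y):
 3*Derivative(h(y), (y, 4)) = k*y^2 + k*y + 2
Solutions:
 h(y) = C1 + C2*y + C3*y^2 + C4*y^3 + k*y^6/1080 + k*y^5/360 + y^4/36


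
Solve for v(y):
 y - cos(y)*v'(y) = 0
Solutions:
 v(y) = C1 + Integral(y/cos(y), y)


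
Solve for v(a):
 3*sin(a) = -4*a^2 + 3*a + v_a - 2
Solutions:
 v(a) = C1 + 4*a^3/3 - 3*a^2/2 + 2*a - 3*cos(a)


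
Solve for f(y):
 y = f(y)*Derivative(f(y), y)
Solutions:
 f(y) = -sqrt(C1 + y^2)
 f(y) = sqrt(C1 + y^2)


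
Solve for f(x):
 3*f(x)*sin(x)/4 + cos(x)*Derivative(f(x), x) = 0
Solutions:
 f(x) = C1*cos(x)^(3/4)


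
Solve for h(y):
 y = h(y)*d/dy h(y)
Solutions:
 h(y) = -sqrt(C1 + y^2)
 h(y) = sqrt(C1 + y^2)


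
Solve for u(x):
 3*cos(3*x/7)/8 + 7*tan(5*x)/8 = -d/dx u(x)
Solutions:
 u(x) = C1 + 7*log(cos(5*x))/40 - 7*sin(3*x/7)/8


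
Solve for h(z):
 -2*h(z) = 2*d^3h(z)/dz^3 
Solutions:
 h(z) = C3*exp(-z) + (C1*sin(sqrt(3)*z/2) + C2*cos(sqrt(3)*z/2))*exp(z/2)


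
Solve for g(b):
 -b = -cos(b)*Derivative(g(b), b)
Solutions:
 g(b) = C1 + Integral(b/cos(b), b)


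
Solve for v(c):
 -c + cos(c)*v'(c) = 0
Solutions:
 v(c) = C1 + Integral(c/cos(c), c)


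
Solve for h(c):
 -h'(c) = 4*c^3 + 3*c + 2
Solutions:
 h(c) = C1 - c^4 - 3*c^2/2 - 2*c


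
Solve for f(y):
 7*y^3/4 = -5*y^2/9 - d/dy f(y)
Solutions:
 f(y) = C1 - 7*y^4/16 - 5*y^3/27


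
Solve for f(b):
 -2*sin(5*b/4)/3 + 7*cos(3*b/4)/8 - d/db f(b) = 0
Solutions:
 f(b) = C1 + 7*sin(3*b/4)/6 + 8*cos(5*b/4)/15


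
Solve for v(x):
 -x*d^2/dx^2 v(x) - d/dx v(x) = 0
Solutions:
 v(x) = C1 + C2*log(x)


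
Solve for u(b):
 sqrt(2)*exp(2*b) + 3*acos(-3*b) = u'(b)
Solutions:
 u(b) = C1 + 3*b*acos(-3*b) + sqrt(1 - 9*b^2) + sqrt(2)*exp(2*b)/2


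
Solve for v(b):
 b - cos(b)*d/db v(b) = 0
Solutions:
 v(b) = C1 + Integral(b/cos(b), b)


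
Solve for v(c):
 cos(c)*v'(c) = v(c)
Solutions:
 v(c) = C1*sqrt(sin(c) + 1)/sqrt(sin(c) - 1)


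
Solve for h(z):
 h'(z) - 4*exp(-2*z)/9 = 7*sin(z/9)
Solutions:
 h(z) = C1 - 63*cos(z/9) - 2*exp(-2*z)/9


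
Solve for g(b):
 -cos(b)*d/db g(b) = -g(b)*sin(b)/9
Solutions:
 g(b) = C1/cos(b)^(1/9)


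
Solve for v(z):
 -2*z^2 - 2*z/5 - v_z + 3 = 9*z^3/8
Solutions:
 v(z) = C1 - 9*z^4/32 - 2*z^3/3 - z^2/5 + 3*z


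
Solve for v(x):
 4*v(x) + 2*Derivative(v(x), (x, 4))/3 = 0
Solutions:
 v(x) = (C1*sin(2^(3/4)*3^(1/4)*x/2) + C2*cos(2^(3/4)*3^(1/4)*x/2))*exp(-2^(3/4)*3^(1/4)*x/2) + (C3*sin(2^(3/4)*3^(1/4)*x/2) + C4*cos(2^(3/4)*3^(1/4)*x/2))*exp(2^(3/4)*3^(1/4)*x/2)


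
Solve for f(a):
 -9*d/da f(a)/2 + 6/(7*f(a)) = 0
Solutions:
 f(a) = -sqrt(C1 + 168*a)/21
 f(a) = sqrt(C1 + 168*a)/21


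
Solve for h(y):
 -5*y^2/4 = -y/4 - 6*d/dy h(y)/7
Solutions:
 h(y) = C1 + 35*y^3/72 - 7*y^2/48


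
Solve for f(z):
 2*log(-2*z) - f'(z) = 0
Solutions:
 f(z) = C1 + 2*z*log(-z) + 2*z*(-1 + log(2))


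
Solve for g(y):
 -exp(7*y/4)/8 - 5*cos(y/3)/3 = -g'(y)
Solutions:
 g(y) = C1 + exp(7*y/4)/14 + 5*sin(y/3)


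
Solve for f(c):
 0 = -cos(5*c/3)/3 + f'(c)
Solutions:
 f(c) = C1 + sin(5*c/3)/5


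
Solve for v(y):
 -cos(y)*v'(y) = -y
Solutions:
 v(y) = C1 + Integral(y/cos(y), y)


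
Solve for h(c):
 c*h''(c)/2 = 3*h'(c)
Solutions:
 h(c) = C1 + C2*c^7


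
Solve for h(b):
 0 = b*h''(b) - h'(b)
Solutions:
 h(b) = C1 + C2*b^2


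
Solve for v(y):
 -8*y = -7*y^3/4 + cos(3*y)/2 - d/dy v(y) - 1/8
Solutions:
 v(y) = C1 - 7*y^4/16 + 4*y^2 - y/8 + sin(3*y)/6


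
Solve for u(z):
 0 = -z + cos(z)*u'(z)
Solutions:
 u(z) = C1 + Integral(z/cos(z), z)


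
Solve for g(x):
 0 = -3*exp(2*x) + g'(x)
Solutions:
 g(x) = C1 + 3*exp(2*x)/2


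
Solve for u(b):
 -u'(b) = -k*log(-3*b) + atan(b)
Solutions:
 u(b) = C1 + b*k*(log(-b) - 1) + b*k*log(3) - b*atan(b) + log(b^2 + 1)/2


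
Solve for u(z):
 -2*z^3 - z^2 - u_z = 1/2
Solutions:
 u(z) = C1 - z^4/2 - z^3/3 - z/2


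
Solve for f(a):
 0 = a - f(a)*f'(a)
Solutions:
 f(a) = -sqrt(C1 + a^2)
 f(a) = sqrt(C1 + a^2)


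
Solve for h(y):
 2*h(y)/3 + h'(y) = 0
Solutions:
 h(y) = C1*exp(-2*y/3)


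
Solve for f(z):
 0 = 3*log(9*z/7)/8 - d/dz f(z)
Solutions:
 f(z) = C1 + 3*z*log(z)/8 - 3*z*log(7)/8 - 3*z/8 + 3*z*log(3)/4


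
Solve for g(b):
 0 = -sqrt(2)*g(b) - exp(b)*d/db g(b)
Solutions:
 g(b) = C1*exp(sqrt(2)*exp(-b))


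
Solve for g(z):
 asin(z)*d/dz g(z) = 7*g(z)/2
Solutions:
 g(z) = C1*exp(7*Integral(1/asin(z), z)/2)


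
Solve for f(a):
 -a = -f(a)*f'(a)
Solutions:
 f(a) = -sqrt(C1 + a^2)
 f(a) = sqrt(C1 + a^2)


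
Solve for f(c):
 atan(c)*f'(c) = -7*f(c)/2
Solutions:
 f(c) = C1*exp(-7*Integral(1/atan(c), c)/2)


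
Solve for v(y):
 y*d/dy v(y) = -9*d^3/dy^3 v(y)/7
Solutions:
 v(y) = C1 + Integral(C2*airyai(-21^(1/3)*y/3) + C3*airybi(-21^(1/3)*y/3), y)


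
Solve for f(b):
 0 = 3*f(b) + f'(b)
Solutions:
 f(b) = C1*exp(-3*b)


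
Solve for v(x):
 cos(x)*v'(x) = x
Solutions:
 v(x) = C1 + Integral(x/cos(x), x)


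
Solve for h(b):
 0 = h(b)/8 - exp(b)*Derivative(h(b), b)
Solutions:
 h(b) = C1*exp(-exp(-b)/8)


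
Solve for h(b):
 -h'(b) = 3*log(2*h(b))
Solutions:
 Integral(1/(log(_y) + log(2)), (_y, h(b)))/3 = C1 - b


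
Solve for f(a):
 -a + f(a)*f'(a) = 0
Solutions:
 f(a) = -sqrt(C1 + a^2)
 f(a) = sqrt(C1 + a^2)


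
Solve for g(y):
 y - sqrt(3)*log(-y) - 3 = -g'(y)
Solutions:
 g(y) = C1 - y^2/2 + sqrt(3)*y*log(-y) + y*(3 - sqrt(3))


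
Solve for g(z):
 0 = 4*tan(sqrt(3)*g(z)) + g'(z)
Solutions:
 g(z) = sqrt(3)*(pi - asin(C1*exp(-4*sqrt(3)*z)))/3
 g(z) = sqrt(3)*asin(C1*exp(-4*sqrt(3)*z))/3


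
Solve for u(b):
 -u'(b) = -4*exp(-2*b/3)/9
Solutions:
 u(b) = C1 - 2*exp(-2*b/3)/3


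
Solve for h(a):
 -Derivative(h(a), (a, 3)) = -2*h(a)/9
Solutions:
 h(a) = C3*exp(6^(1/3)*a/3) + (C1*sin(2^(1/3)*3^(5/6)*a/6) + C2*cos(2^(1/3)*3^(5/6)*a/6))*exp(-6^(1/3)*a/6)


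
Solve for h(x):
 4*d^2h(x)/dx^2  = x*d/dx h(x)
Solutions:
 h(x) = C1 + C2*erfi(sqrt(2)*x/4)


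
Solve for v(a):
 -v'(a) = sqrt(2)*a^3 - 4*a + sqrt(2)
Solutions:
 v(a) = C1 - sqrt(2)*a^4/4 + 2*a^2 - sqrt(2)*a


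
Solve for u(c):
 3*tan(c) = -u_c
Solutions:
 u(c) = C1 + 3*log(cos(c))


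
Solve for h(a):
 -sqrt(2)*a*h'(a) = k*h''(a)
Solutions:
 h(a) = C1 + C2*sqrt(k)*erf(2^(3/4)*a*sqrt(1/k)/2)


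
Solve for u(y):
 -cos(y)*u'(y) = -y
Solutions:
 u(y) = C1 + Integral(y/cos(y), y)


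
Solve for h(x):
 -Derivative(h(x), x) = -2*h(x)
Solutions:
 h(x) = C1*exp(2*x)


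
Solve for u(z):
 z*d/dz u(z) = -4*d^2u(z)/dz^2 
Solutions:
 u(z) = C1 + C2*erf(sqrt(2)*z/4)


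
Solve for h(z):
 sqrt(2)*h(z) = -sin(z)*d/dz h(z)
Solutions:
 h(z) = C1*(cos(z) + 1)^(sqrt(2)/2)/(cos(z) - 1)^(sqrt(2)/2)


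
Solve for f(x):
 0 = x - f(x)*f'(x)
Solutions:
 f(x) = -sqrt(C1 + x^2)
 f(x) = sqrt(C1 + x^2)


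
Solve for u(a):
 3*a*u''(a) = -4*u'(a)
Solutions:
 u(a) = C1 + C2/a^(1/3)


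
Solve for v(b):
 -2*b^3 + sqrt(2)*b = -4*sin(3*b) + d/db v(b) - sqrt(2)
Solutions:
 v(b) = C1 - b^4/2 + sqrt(2)*b^2/2 + sqrt(2)*b - 4*cos(3*b)/3


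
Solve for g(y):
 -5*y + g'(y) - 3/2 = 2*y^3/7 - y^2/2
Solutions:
 g(y) = C1 + y^4/14 - y^3/6 + 5*y^2/2 + 3*y/2


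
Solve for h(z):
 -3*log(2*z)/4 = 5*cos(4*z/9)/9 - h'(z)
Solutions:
 h(z) = C1 + 3*z*log(z)/4 - 3*z/4 + 3*z*log(2)/4 + 5*sin(4*z/9)/4


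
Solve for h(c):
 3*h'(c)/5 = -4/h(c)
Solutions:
 h(c) = -sqrt(C1 - 120*c)/3
 h(c) = sqrt(C1 - 120*c)/3


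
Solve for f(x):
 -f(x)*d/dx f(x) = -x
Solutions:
 f(x) = -sqrt(C1 + x^2)
 f(x) = sqrt(C1 + x^2)


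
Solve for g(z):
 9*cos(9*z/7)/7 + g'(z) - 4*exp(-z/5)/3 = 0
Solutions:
 g(z) = C1 - sin(9*z/7) - 20*exp(-z/5)/3


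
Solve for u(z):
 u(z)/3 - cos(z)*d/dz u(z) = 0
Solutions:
 u(z) = C1*(sin(z) + 1)^(1/6)/(sin(z) - 1)^(1/6)


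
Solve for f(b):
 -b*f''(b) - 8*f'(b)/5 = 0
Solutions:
 f(b) = C1 + C2/b^(3/5)


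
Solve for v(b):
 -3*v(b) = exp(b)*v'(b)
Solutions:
 v(b) = C1*exp(3*exp(-b))


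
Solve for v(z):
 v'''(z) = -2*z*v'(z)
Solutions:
 v(z) = C1 + Integral(C2*airyai(-2^(1/3)*z) + C3*airybi(-2^(1/3)*z), z)


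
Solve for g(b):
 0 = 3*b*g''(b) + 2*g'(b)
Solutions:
 g(b) = C1 + C2*b^(1/3)


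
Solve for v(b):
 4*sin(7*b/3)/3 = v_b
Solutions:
 v(b) = C1 - 4*cos(7*b/3)/7


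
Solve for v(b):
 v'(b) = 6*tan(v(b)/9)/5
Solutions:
 v(b) = -9*asin(C1*exp(2*b/15)) + 9*pi
 v(b) = 9*asin(C1*exp(2*b/15))


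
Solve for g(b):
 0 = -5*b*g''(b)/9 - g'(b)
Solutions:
 g(b) = C1 + C2/b^(4/5)


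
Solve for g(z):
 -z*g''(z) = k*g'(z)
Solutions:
 g(z) = C1 + z^(1 - re(k))*(C2*sin(log(z)*Abs(im(k))) + C3*cos(log(z)*im(k)))


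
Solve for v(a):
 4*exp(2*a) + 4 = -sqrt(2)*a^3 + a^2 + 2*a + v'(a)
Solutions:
 v(a) = C1 + sqrt(2)*a^4/4 - a^3/3 - a^2 + 4*a + 2*exp(2*a)


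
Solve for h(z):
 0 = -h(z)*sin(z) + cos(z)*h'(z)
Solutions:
 h(z) = C1/cos(z)
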